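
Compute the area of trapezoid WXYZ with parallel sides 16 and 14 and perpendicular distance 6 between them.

A trapezoid's area equals the midsegment times the height.
The midsegment is (16 + 14) / 2 = 15.
Area = 15 * 6 = 90.

90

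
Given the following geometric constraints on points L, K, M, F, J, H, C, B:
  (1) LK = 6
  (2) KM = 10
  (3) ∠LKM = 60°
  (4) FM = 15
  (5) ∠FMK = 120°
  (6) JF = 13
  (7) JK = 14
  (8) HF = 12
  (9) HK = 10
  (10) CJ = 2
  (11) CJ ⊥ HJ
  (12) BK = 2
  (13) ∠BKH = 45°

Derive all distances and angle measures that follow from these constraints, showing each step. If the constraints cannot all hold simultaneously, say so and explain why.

The constraints are consistent.

Step 1: From LK = 6, KM = 10, and ∠LKM = 60°, by the law of cosines:
  LM² = LK² + KM² - 2·LK·KM·cos(60°) = 36 + 100 - 60 = 76
  LM = 2·√19

Step 2: From KM = 10, MF = 15, and ∠KMF = 120°, by the law of cosines:
  KF² = KM² + MF² - 2·KM·MF·cos(120°) = 100 + 225 + 150 = 475
  KF = 5·√19

Step 3: From HK = 10, KB = 2, and ∠HKB = 45°, by the law of cosines:
  HB² = HK² + KB² - 2·HK·KB·cos(45°) = 100 + 4 - 28.28 = 75.72
  HB ≈ 8.7

Step 4: From LK = 6, LM = 2·√19, KM = 10, by the inverse law of cosines:
  cos(∠KLM) = (LK² + LM² - KM²) / (2·LK·LM)
  ∠KLM = 83.41°

Step 5: From KF = 5·√19, KH = 10, FH = 12, by the inverse law of cosines:
  cos(∠FKH) = (KF² + KH² - FH²) / (2·KF·KH)
  ∠FKH = 8.59°

Step 6: From KF = 5·√19, KJ = 14, FJ = 13, by the inverse law of cosines:
  cos(∠FKJ) = (KF² + KJ² - FJ²) / (2·KF·KJ)
  ∠FKJ = 34.65°

Step 7: From KF = 5·√19, KM = 10, FM = 15, by the inverse law of cosines:
  cos(∠FKM) = (KF² + KM² - FM²) / (2·KF·KM)
  ∠FKM = 36.59°

Step 8: From MK = 10, ML = 2·√19, KL = 6, by the inverse law of cosines:
  cos(∠KML) = (MK² + ML² - KL²) / (2·MK·ML)
  ∠KML = 36.59°

Step 9: From FH = 12, FK = 5·√19, HK = 10, by the inverse law of cosines:
  cos(∠HFK) = (FH² + FK² - HK²) / (2·FH·FK)
  ∠HFK = 7.15°

Step 10: From FJ = 13, FK = 5·√19, JK = 14, by the inverse law of cosines:
  cos(∠JFK) = (FJ² + FK² - JK²) / (2·FJ·FK)
  ∠JFK = 37.76°

Step 11: From FK = 5·√19, FM = 15, KM = 10, by the inverse law of cosines:
  cos(∠KFM) = (FK² + FM² - KM²) / (2·FK·FM)
  ∠KFM = 23.41°

Step 12: From JF = 13, JK = 14, FK = 5·√19, by the inverse law of cosines:
  cos(∠FJK) = (JF² + JK² - FK²) / (2·JF·JK)
  ∠FJK = 107.59°

Step 13: From HB = 8.7, HK = 10, BK = 2, by the inverse law of cosines:
  cos(∠BHK) = (HB² + HK² - BK²) / (2·HB·HK)
  ∠BHK = 9.35°

Step 14: From HF = 12, HK = 10, FK = 5·√19, by the inverse law of cosines:
  cos(∠FHK) = (HF² + HK² - FK²) / (2·HF·HK)
  ∠FHK = 164.26°

Step 15: From BH = 8.7, BK = 2, HK = 10, by the inverse law of cosines:
  cos(∠HBK) = (BH² + BK² - HK²) / (2·BH·BK)
  ∠HBK = 125.65°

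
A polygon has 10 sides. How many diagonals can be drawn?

Total line segments between 10 vertices = C(10,2) = 45.
Subtract the 10 sides: 45 - 10 = 35 diagonals.

35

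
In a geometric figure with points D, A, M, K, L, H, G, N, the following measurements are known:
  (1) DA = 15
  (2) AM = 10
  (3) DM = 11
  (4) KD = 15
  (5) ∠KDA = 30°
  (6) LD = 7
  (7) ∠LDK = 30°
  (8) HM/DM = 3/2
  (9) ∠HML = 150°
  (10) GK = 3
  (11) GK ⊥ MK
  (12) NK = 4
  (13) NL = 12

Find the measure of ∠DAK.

Step 1: By the law of cosines on triangle ADK: AK² = 15² + 15² − 2·15·15·cos(30°) = 60.29, so AK ≈ 7.76.
Step 2: By the inverse law of cosines on triangle DAK: cos(∠DAK) = (15² + 7.76² − 15²) / (2·15·7.76) = 60.29/232.94 = 0.2588, so ∠DAK = 75°.

Therefore, the measure of angle ∠DAK = 75°.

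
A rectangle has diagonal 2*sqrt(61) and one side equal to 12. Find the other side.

Using the Pythagorean theorem: d^2 = a^2 + b^2
b^2 = d^2 - a^2
b^2 = 244 - 144
b^2 = 100
b = sqrt(100) = 10

10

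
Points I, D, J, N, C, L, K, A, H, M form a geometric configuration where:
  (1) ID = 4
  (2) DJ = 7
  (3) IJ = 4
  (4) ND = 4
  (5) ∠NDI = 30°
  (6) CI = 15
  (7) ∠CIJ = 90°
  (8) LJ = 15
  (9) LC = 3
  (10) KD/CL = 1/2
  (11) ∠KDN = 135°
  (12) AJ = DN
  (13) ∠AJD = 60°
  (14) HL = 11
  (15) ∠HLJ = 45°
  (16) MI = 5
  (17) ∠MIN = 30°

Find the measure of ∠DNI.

Step 1: By the law of cosines on triangle NDI: NI² = 4² + 4² − 2·4·4·cos(30°) = 4.29, so NI ≈ 2.07.
Step 2: By the inverse law of cosines on triangle DNI: cos(∠DNI) = (4² + 2.07² − 4²) / (2·4·2.07) = 4.29/16.56 = 0.2588, so ∠DNI = 75°.

Therefore, the measure of angle ∠DNI = 75°.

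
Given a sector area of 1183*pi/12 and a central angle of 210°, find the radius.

The sector covers 210°/360° = 7/12 of the full circle.
Full circle area = 1183*pi/12 / 7/12 = 169*pi.
Since full area = πr², we get r² = 169*pi/π = 169, so r = 13.

13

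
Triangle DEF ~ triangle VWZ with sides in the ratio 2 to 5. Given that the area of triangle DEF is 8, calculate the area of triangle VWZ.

The ratio of areas of similar triangles = (side ratio)^2.
Side ratio = 2:5, so area ratio = 4:25.
Area of VWZ / Area of DEF = 25/4
Area of VWZ = 8 * 25/4 = 50

50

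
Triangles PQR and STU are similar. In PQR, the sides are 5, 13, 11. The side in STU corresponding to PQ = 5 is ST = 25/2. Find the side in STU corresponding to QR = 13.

k = 25/2/5 = 5/2. TU = 5/2 * 13 = 65/2.

65/2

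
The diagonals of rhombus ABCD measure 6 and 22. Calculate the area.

The diagonals of a rhombus divide it into four right triangles.
Each triangle has legs 6/ 2 = 3 and 22/2 = 11, so each has area (1/2)*3*11 = 33/2.
Four such triangles give total area = (d1 * d2) / 2 = 66.

66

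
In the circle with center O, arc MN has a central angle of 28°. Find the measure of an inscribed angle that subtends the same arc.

An inscribed angle intercepts an arc from a point on the circle, while the central angle intercepts the same arc from the center.
The inscribed angle is always half the central angle: 28° / 2 = 14°.

14°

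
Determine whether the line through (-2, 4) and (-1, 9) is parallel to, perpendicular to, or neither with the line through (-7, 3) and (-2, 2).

Slope of line 1: m1 = (9 - 4)/(-1 - -2) = 5/1 = 5
Slope of line 2: m2 = (2 - 3)/(-2 - -7) = -1/5 = -1/5
m1 * m2 = (5) * (-1/5) = -1 = -1, so the lines are perpendicular.

Perpendicular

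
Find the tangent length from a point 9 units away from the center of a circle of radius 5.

tangent = √(d² - r²) = √(9² - 5²) = √(81 - 25) = √56 = 2*sqrt(14)

2*sqrt(14)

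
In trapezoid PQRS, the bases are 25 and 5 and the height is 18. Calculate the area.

Area of a trapezoid = (base1 + base2) * height / 2
Area = (25 + 5) * 18 / 2
Area = 30 * 18 / 2
Area = 540 / 2
Area = 270

270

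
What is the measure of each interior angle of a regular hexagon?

Each interior angle of a regular n-gon is (n - 2) * 180 / n.
For n = 6: (6 - 2) * 180 / 6 = 720/6 = 120 degrees.

120 degrees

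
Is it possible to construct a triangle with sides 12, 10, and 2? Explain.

Check the triangle inequality: 10 + 2 = 12 ≤ 12.
Since the sum of two sides does not exceed the third, no triangle can be formed.

No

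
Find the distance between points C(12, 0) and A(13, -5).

d = sqrt((13 - 12)^2 + (-5 - 0)^2)
d = sqrt(1^2 + -5^2)
d = sqrt(1 + 25)
d = sqrt(26)

sqrt(26)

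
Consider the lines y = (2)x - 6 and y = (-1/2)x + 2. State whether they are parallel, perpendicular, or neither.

Slope of line 1: m1 = 2
Slope of line 2: m2 = -1/2
m1 * m2 = -1, so perpendicular.

Perpendicular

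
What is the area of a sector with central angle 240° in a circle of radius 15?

Sector area = π(15²)(2/3) = 150*pi

150*pi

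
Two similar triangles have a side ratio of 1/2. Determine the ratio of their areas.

Area scales with the square of linear dimensions. If every length is multiplied by 1/2, then the area is multiplied by (1/2)^2 = 1/4.
The area ratio is 1:4.

1:4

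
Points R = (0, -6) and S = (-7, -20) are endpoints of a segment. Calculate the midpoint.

The midpoint is the average of the coordinates:
x: (0 + -7)/2 = -7/2
y: (-6 + -20)/2 = -13
Midpoint = (-7/2, -13)

(-7/2, -13)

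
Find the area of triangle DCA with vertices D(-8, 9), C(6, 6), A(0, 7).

Using the Shoelace formula for a triangle:
Area = (1/2)|x0(y1 - y2) + x1(y2 - y0) + x2(y0 - y1)|
Area = (1/2)|-8(6 - 7) + 6(7 - 9) + 0(9 - 6)|
Area = (1/2)|8 + -12 + 0|
Area = (1/2)|-4|
Area = (1/2)(4)
Area = 2

2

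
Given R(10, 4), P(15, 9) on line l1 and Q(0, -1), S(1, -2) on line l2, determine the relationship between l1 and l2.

Slope of line 1: m1 = (9 - 4)/(15 - 10) = 5/5 = 1
Slope of line 2: m2 = (-2 - -1)/(1 - 0) = -1/1 = -1
m1 * m2 = (1) * (-1) = -1 = -1, so the lines are perpendicular.

Perpendicular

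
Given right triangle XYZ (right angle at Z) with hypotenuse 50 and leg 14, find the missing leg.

YZ = sqrt(50^2 - 14^2) = sqrt(2304) = 48

48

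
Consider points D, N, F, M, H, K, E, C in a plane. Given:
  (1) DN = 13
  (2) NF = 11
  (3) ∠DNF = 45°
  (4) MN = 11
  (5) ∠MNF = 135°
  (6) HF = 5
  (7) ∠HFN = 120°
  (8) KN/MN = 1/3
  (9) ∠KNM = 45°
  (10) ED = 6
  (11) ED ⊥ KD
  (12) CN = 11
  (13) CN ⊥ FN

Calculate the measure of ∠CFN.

Step 1: By the law of cosines on triangle FNC: FC² = 11² + 11² − 2·11·11·cos(90°) = 242, so FC = 11·√2.
Step 2: By the inverse law of cosines on triangle CFN: cos(∠CFN) = ((11·√2)² + 11² − 11²) / (2·11·√2·11) = 242/342.24 = 0.7071, so ∠CFN = 45°.

Therefore, the measure of angle ∠CFN = 45°.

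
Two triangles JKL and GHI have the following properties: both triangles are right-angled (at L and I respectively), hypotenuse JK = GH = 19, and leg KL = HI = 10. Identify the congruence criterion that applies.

The given information matches HL: The hypotenuse and one leg of two right triangles are equal (Hypotenuse-Leg).

HL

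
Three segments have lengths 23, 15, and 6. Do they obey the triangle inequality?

The longest side is 23. The other two sides sum to 6 + 15 = 21.
Since 21 ≤ 23, the two shorter sides cannot reach around to close the triangle.

No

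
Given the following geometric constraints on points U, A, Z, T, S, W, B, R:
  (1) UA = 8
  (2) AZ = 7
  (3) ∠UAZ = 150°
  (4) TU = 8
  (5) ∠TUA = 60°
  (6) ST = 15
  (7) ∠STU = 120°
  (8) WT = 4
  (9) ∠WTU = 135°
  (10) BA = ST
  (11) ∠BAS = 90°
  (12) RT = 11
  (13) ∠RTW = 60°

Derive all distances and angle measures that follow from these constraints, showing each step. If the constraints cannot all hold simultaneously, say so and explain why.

The constraints are consistent.

From the given relations:
  BA = ST = 15

Step 1: From UA = 8, AZ = 7, and ∠UAZ = 150°, by the law of cosines:
  UZ² = UA² + AZ² - 2·UA·AZ·cos(150°) = 64 + 49 + 96.99 = 210
  UZ ≈ 14.49

Step 2: From UT = 8, TS = 15, and ∠UTS = 120°, by the law of cosines:
  US² = UT² + TS² - 2·UT·TS·cos(120°) = 64 + 225 + 120 = 409
  US ≈ 20.22

Step 3: From UT = 8, TW = 4, and ∠UTW = 135°, by the law of cosines:
  UW² = UT² + TW² - 2·UT·TW·cos(135°) = 64 + 16 + 45.25 = 125.3
  UW ≈ 11.19

Step 4: From AU = 8, UT = 8, and ∠AUT = 60°, by the law of cosines:
  AT² = AU² + UT² - 2·AU·UT·cos(60°) = 64 + 64 - 64 = 64
  AT = 8

Step 5: From WT = 4, TR = 11, and ∠WTR = 60°, by the law of cosines:
  WR² = WT² + TR² - 2·WT·TR·cos(60°) = 16 + 121 - 44 = 93
  WR = √93

Step 6: From UA = 8, UZ = 14.49, AZ = 7, by the inverse law of cosines:
  cos(∠AUZ) = (UA² + UZ² - AZ²) / (2·UA·UZ)
  ∠AUZ = 13.98°

Step 7: From US = 20.22, UT = 8, ST = 15, by the inverse law of cosines:
  cos(∠SUT) = (US² + UT² - ST²) / (2·US·UT)
  ∠SUT = 39.97°

Step 8: From UT = 8, UW = 11.19, TW = 4, by the inverse law of cosines:
  cos(∠TUW) = (UT² + UW² - TW²) / (2·UT·UW)
  ∠TUW = 14.64°

Step 9: From AT = 8, AU = 8, TU = 8, by the inverse law of cosines:
  cos(∠TAU) = (AT² + AU² - TU²) / (2·AT·AU)
  ∠TAU = 60°

Step 10: From ZA = 7, ZU = 14.49, AU = 8, by the inverse law of cosines:
  cos(∠AZU) = (ZA² + ZU² - AU²) / (2·ZA·ZU)
  ∠AZU = 16.02°

Step 11: From TA = 8, TU = 8, AU = 8, by the inverse law of cosines:
  cos(∠ATU) = (TA² + TU² - AU²) / (2·TA·TU)
  ∠ATU = 60°

Step 12: From ST = 15, SU = 20.22, TU = 8, by the inverse law of cosines:
  cos(∠TSU) = (ST² + SU² - TU²) / (2·ST·SU)
  ∠TSU = 20.03°

Step 13: From WR = √93, WT = 4, RT = 11, by the inverse law of cosines:
  cos(∠RWT) = (WR² + WT² - RT²) / (2·WR·WT)
  ∠RWT = 98.95°

Step 14: From WT = 4, WU = 11.19, TU = 8, by the inverse law of cosines:
  cos(∠TWU) = (WT² + WU² - TU²) / (2·WT·WU)
  ∠TWU = 30.36°

Step 15: From RT = 11, RW = √93, TW = 4, by the inverse law of cosines:
  cos(∠TRW) = (RT² + RW² - TW²) / (2·RT·RW)
  ∠TRW = 21.05°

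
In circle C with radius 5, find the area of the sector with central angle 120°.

The full circle has area πr² = π(5)² = 25*pi.
The sector covers 120° out of 360°, a fraction of 1/3.
Sector area = 25*pi × 1/3 = 25*pi/3.

25*pi/3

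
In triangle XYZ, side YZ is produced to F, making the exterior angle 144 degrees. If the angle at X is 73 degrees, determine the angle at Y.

The exterior angle theorem states that an exterior angle equals the sum of the two non-adjacent interior angles.
So 144 = 73 + angle Y, which gives angle Y = 144 - 73 = 71 degrees.

71 degrees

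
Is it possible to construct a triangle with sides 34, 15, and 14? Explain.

The longest side is 34. The other two sides sum to 14 + 15 = 29.
Since 29 ≤ 34, the two shorter sides cannot reach around to close the triangle.

No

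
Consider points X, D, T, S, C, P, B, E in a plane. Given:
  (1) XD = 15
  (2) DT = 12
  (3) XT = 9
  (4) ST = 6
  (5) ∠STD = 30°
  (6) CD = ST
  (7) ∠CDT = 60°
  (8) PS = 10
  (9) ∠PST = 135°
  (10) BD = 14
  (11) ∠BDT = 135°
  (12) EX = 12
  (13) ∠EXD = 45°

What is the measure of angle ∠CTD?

From the given relations: CD = ST = 6.
Step 1: By the law of cosines on triangle TDC: TC² = 12² + 6² − 2·12·6·cos(60°) = 108, so TC = 6·√3.
Step 2: By the inverse law of cosines on triangle CTD: cos(∠CTD) = ((6·√3)² + 12² − 6²) / (2·6·√3·12) = 216/249.42 = 0.866, so ∠CTD = 30°.

Therefore, the measure of angle ∠CTD = 30°.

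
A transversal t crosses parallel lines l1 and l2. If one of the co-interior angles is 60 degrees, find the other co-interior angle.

Co-interior angles sum to 180: 180 - 60 = 120 degrees.

120 degrees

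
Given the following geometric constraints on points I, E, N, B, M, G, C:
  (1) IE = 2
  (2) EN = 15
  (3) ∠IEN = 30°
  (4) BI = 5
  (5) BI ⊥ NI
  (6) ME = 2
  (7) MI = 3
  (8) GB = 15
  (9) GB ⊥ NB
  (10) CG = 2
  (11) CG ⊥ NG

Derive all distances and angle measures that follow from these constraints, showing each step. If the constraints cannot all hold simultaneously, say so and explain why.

The constraints are consistent.

Step 1: From IE = 2, EN = 15, and ∠IEN = 30°, by the law of cosines:
  IN² = IE² + EN² - 2·IE·EN·cos(30°) = 4 + 225 - 51.96 = 177
  IN ≈ 13.31

Step 2: From IE = 2, IM = 3, EM = 2, by the inverse law of cosines:
  cos(∠EIM) = (IE² + IM² - EM²) / (2·IE·IM)
  ∠EIM = 41.41°

Step 3: From EI = 2, EM = 2, IM = 3, by the inverse law of cosines:
  cos(∠IEM) = (EI² + EM² - IM²) / (2·EI·EM)
  ∠IEM = 97.18°

Step 4: From ME = 2, MI = 3, EI = 2, by the inverse law of cosines:
  cos(∠EMI) = (ME² + MI² - EI²) / (2·ME·MI)
  ∠EMI = 41.41°

Step 5: From NI = 13.31, IB = 5, and ∠NIB = 90°, by the law of cosines:
  NB² = NI² + IB² - 2·NI·IB·cos(90°) = 177 + 25 - 0 = 202
  NB ≈ 14.21

Step 6: From IE = 2, IN = 13.31, EN = 15, by the inverse law of cosines:
  cos(∠EIN) = (IE² + IN² - EN²) / (2·IE·IN)
  ∠EIN = 145.69°

Step 7: From NE = 15, NI = 13.31, EI = 2, by the inverse law of cosines:
  cos(∠ENI) = (NE² + NI² - EI²) / (2·NE·NI)
  ∠ENI = 4.31°

Step 8: From NB = 14.21, BG = 15, and ∠NBG = 90°, by the law of cosines:
  NG² = NB² + BG² - 2·NB·BG·cos(90°) = 202 + 225 - 0 = 427
  NG ≈ 20.66

Step 9: From NB = 14.21, NI = 13.31, BI = 5, by the inverse law of cosines:
  cos(∠BNI) = (NB² + NI² - BI²) / (2·NB·NI)
  ∠BNI = 20.6°

Step 10: From BI = 5, BN = 14.21, IN = 13.31, by the inverse law of cosines:
  cos(∠IBN) = (BI² + BN² - IN²) / (2·BI·BN)
  ∠IBN = 69.4°

Step 11: From NG = 20.66, GC = 2, and ∠NGC = 90°, by the law of cosines:
  NC² = NG² + GC² - 2·NG·GC·cos(90°) = 427 + 4 - 0 = 431
  NC ≈ 20.76

Step 12: From NB = 14.21, NG = 20.66, BG = 15, by the inverse law of cosines:
  cos(∠BNG) = (NB² + NG² - BG²) / (2·NB·NG)
  ∠BNG = 46.54°

Step 13: From GB = 15, GN = 20.66, BN = 14.21, by the inverse law of cosines:
  cos(∠BGN) = (GB² + GN² - BN²) / (2·GB·GN)
  ∠BGN = 43.46°

Step 14: From NC = 20.76, NG = 20.66, CG = 2, by the inverse law of cosines:
  cos(∠CNG) = (NC² + NG² - CG²) / (2·NC·NG)
  ∠CNG = 5.53°

Step 15: From CG = 2, CN = 20.76, GN = 20.66, by the inverse law of cosines:
  cos(∠GCN) = (CG² + CN² - GN²) / (2·CG·CN)
  ∠GCN = 84.47°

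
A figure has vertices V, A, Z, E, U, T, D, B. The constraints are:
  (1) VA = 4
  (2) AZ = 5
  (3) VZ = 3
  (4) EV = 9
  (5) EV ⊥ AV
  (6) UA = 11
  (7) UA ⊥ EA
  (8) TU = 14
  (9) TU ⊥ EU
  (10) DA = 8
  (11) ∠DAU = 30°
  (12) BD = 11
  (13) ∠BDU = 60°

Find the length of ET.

Step 1: By the law of cosines on triangle EVA: EA² = 9² + 4² − 2·9·4·cos(90°) = 97, so EA = √97.
Step 2: By the law of cosines on triangle UAE: UE² = 11² + √97² − 2·11·√97·cos(90°) = 218, so UE ≈ 14.76.
Step 3: By the law of cosines on triangle EUT: ET² = 14.76² + 14² − 2·14.76·14·cos(90°) = 414, so ET = 3·√46.

Therefore, the length of ET = 3·√46.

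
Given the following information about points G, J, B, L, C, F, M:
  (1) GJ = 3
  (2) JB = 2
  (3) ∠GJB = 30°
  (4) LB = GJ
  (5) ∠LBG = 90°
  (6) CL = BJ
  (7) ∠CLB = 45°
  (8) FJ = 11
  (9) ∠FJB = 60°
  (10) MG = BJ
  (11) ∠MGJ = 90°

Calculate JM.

From the given relations: MG = BJ = 2.
Step 1: By the law of cosines on triangle JGM: JM² = 3² + 2² − 2·3·2·cos(90°) = 13, so JM = √13.

Therefore, the length of JM = √13.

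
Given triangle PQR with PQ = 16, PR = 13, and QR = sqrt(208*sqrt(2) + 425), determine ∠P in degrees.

cos(P) = (16² + 13² - (sqrt(208*sqrt(2) + 425))²) / (2 × 16 × 13) = -sqrt(2)/2, so P = arccos(-sqrt(2)/2) = 135°.

135°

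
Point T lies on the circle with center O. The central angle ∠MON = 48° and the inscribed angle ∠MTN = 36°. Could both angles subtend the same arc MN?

By the inscribed angle theorem, the inscribed angle for a central angle of 48° should be 48° / 2 = 24°.
The given inscribed angle is 36°, which does not equal 24°.
Therefore, no, they do not correspond to the same arc.

No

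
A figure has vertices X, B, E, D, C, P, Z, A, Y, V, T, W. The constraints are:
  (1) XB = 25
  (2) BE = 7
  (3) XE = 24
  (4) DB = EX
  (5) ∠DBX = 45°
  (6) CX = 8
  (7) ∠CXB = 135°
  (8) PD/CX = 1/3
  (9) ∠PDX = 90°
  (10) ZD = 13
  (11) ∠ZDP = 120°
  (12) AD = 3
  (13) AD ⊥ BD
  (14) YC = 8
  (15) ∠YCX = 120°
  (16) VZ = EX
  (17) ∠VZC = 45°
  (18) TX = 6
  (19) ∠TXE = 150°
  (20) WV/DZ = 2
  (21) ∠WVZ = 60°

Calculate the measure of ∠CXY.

Step 1: By the law of cosines on triangle XCY: XY² = 8² + 8² − 2·8·8·cos(120°) = 192, so XY = 8·√3.
Step 2: By the inverse law of cosines on triangle CXY: cos(∠CXY) = (8² + (8·√3)² − 8²) / (2·8·8·√3) = 192/221.7 = 0.866, so ∠CXY = 30°.

Therefore, the measure of angle ∠CXY = 30°.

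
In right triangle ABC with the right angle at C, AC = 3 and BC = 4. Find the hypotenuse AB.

In a right triangle, the square of the hypotenuse equals the sum of the squares of the two legs.
The legs are 3 and 4, so the hypotenuse = sqrt(9 + 16) = sqrt(25) = 5.

5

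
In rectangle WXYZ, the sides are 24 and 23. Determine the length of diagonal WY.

Using the Pythagorean theorem:
d² = 24² + 23² = 576 + 529 = 1105
d = sqrt(1105)

sqrt(1105)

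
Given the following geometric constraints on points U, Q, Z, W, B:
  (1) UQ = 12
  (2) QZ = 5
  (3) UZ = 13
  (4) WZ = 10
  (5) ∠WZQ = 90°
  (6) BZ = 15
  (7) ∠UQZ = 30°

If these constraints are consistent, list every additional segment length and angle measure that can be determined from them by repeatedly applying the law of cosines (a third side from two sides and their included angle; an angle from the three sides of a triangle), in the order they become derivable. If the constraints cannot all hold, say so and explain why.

These constraints are not satisfiable: (1), (2) and (3) fix all three sides of triangle UQZ, so by the law of cosines cos(∠UQZ) = (12² + 5² − 13²) / (2·12·5) = 0.0000, i.e. ∠UQZ ≈ 90°, which contradicts (7) ∠UQZ = 30°. No planar figure meets all of them, so nothing further can be derived.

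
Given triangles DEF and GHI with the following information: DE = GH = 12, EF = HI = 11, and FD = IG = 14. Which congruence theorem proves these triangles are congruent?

The given information matches SSS: All three pairs of corresponding sides are equal (Side-Side-Side).

SSS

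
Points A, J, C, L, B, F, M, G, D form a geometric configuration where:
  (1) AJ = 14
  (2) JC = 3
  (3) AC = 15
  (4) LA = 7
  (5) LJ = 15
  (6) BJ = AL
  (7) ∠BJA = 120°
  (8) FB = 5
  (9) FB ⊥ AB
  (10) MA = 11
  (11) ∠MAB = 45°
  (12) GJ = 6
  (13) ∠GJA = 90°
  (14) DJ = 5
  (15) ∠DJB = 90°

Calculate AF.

From the given relations: BJ = AL = 7.
Step 1: By the law of cosines on triangle BJA: BA² = 7² + 14² − 2·7·14·cos(120°) = 343, so BA = 7·√7.
Step 2: By the law of cosines on triangle ABF: AF² = (7·√7)² + 5² − 2·7·√7·5·cos(90°) = 368, so AF = 4·√23.

Therefore, the length of AF = 4·√23.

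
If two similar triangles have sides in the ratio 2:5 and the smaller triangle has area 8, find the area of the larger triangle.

Area ratio = (2/5)^2 = 4/25. Area of the larger triangle = 8 * 25/4 = 50.

50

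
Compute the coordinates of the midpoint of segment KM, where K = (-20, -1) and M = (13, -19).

The midpoint is the average of the coordinates:
x: (-20 + 13)/2 = -7/2
y: (-1 + -19)/2 = -10
Midpoint = (-7/2, -10)

(-7/2, -10)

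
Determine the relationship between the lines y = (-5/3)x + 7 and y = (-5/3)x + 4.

Slope of line 1: m1 = -5/3
Slope of line 2: m2 = -5/3
Two lines are parallel if and only if they have equal slopes (or both are vertical).
Here m1 = m2 = -5/3, confirming the lines are parallel.

Parallel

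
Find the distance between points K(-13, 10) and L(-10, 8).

d = sqrt((3)^2 + (-2)^2) = sqrt(13)

sqrt(13)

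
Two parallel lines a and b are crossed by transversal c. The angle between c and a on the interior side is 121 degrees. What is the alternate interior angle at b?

Alternate interior angles are equal: 121 degrees.

121 degrees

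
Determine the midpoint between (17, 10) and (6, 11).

The midpoint is the average of the coordinates:
x: (17 + 6)/2 = 23/2
y: (10 + 11)/2 = 21/2
Midpoint = (23/2, 21/2)

(23/2, 21/2)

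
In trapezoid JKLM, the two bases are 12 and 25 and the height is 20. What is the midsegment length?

midsegment = (12 + 25) / 2 = 37 / 2 = 37/2

37/2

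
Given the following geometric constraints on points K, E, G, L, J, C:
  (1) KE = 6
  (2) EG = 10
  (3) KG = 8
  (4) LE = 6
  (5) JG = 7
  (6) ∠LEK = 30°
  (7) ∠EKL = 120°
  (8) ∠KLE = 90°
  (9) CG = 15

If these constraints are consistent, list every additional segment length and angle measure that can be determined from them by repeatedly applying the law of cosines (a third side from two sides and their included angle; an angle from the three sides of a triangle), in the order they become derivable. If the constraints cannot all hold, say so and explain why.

These constraints are not satisfiable: (6), (7) and (8) are the three interior angles of triangle LEK, which must sum to 180°, but 30° + 120° + 90° = 240°. No planar figure meets all of them, so nothing further can be derived.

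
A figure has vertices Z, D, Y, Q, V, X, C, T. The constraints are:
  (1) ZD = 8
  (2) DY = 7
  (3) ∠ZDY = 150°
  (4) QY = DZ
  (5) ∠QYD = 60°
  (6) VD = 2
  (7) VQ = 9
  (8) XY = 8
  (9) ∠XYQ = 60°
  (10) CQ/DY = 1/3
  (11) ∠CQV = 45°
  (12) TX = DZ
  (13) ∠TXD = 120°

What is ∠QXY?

From the given relations: QY = DZ = 8.
Step 1: By the law of cosines on triangle XYQ: XQ² = 8² + 8² − 2·8·8·cos(60°) = 64, so XQ = 8.
Step 2: By the inverse law of cosines on triangle QXY: cos(∠QXY) = (8² + 8² − 8²) / (2·8·8) = 64/128 = 0.5, so ∠QXY = 60°.

Therefore, the measure of angle ∠QXY = 60°.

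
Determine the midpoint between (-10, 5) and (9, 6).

The midpoint is the point halfway along the segment.
Move half the horizontal distance: -10 + (9 - -10)/2 = -10 + 19/2 = -1/2
Move half the vertical distance: 5 + (6 - 5)/2 = 5 + 1/2 = 11/2
Midpoint = (-1/2, 11/2)

(-1/2, 11/2)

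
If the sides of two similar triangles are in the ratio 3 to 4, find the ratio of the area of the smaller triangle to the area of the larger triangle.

Area scales with the square of linear dimensions. If every length is multiplied by 3/4, then the area is multiplied by (3/4)^2 = 9/16.
The area ratio is 9:16.

9:16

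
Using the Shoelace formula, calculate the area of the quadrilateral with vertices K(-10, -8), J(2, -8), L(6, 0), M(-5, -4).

The Shoelace formula works by pairing each vertex with the next (cycling back to the first).
For each pair, compute x_i*y_(i+1) - x_(i+1)*y_i:
  (-10*-8 - 2*-8) = 96
  (2*0 - 6*-8) = 48
  (6*-4 - -5*0) = -24
  (-5*-8 - -10*-4) = 0
Taking half the absolute value of the total: Area = (1/2)(120) = 60.

60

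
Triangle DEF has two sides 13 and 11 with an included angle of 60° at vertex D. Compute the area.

Area = (1/2) * DE * DF * sin(D)
Area = (1/2) * 13 * 11 * sin(60°)
Area = (1/2) * 13 * 11 * sqrt(3)/2
Area = 143*sqrt(3)/4

143*sqrt(3)/4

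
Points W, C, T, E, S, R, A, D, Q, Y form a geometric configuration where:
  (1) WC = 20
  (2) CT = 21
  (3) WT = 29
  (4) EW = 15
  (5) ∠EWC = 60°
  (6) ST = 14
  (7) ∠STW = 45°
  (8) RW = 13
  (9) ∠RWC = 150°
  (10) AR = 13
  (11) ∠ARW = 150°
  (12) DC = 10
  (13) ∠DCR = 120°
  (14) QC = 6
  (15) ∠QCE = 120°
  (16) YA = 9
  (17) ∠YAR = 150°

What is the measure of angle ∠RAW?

Step 1: By the law of cosines on triangle ARW: AW² = 13² + 13² − 2·13·13·cos(150°) = 630.72, so AW ≈ 25.11.
Step 2: By the inverse law of cosines on triangle RAW: cos(∠RAW) = (13² + 25.11² − 13²) / (2·13·25.11) = 630.72/652.97 = 0.9659, so ∠RAW = 15°.

Therefore, the measure of angle ∠RAW = 15°.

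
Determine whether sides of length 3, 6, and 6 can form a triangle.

Yes.
The triangle inequality requires that the sum of any two sides exceeds the third.
Here 3 + 6 = 9 > 6, so the condition is met.

Yes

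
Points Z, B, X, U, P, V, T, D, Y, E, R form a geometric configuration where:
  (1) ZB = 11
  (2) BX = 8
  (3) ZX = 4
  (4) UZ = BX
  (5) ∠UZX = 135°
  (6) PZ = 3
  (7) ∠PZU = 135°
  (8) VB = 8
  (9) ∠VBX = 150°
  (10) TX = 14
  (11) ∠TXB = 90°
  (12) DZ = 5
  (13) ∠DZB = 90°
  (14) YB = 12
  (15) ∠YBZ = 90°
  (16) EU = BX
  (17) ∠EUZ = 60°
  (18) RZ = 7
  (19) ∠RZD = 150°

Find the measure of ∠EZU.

From the given relations: UZ = BX = 8; EU = BX = 8.
Step 1: By the law of cosines on triangle ZUE: ZE² = 8² + 8² − 2·8·8·cos(60°) = 64, so ZE = 8.
Step 2: By the inverse law of cosines on triangle EZU: cos(∠EZU) = (8² + 8² − 8²) / (2·8·8) = 64/128 = 0.5, so ∠EZU = 60°.

Therefore, the measure of angle ∠EZU = 60°.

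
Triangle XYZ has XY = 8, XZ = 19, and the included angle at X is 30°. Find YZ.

When two sides and the included angle are known, the law of cosines gives the third side.
c^2 = a^2 + b^2 - 2ab cos(C) generalizes the Pythagorean theorem to non-right triangles.
Here: YZ^2 = 64 + 361 - 304*(sqrt(3)/2) = 425 - 152*sqrt(3)
YZ = sqrt(425 - 152*sqrt(3))

sqrt(425 - 152*sqrt(3))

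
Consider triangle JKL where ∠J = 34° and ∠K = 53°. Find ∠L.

The interior angles sum to 180°: angle L = 180 - 34 - 53 = 93°.
The triangle is obtuse (angles 34°, 53°, 93°).

93 degrees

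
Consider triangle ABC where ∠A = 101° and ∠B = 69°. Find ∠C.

Let angle C = x. Then 101 + 69 + x = 180.
x = 180 - 170 = 10 degrees.

10 degrees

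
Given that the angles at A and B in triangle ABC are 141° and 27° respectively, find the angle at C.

Let angle C = x. Then 141 + 27 + x = 180.
x = 180 - 168 = 12 degrees.

12 degrees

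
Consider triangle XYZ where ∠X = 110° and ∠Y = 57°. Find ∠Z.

angle Z = 180 - 110 - 57 = 13 degrees.

13 degrees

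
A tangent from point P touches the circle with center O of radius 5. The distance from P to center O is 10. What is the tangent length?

tangent = √(d² - r²) = √(10² - 5²) = √(100 - 25) = √75 = 5*sqrt(3)

5*sqrt(3)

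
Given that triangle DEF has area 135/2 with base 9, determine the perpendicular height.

Rearranging the area formula Area = (1/2) * base * height:
height = 2 * Area / base = 2 * 135/2 / 9 = 15.

15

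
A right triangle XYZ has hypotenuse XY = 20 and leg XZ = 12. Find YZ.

By the Pythagorean theorem: YZ^2 = XY^2 - XZ^2
YZ^2 = 20^2 - 12^2 = 400 - 144 = 256
YZ = sqrt(256) = 16

16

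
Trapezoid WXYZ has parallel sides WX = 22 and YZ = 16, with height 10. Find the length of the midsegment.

The midsegment (median) of a trapezoid connects the midpoints of the non-parallel sides.
Its length is the average of the two bases: (22 + 16) / 2 = 19.

19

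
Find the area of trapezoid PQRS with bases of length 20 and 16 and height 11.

A trapezoid's area equals the midsegment times the height.
The midsegment is (20 + 16) / 2 = 18.
Area = 18 * 11 = 198.

198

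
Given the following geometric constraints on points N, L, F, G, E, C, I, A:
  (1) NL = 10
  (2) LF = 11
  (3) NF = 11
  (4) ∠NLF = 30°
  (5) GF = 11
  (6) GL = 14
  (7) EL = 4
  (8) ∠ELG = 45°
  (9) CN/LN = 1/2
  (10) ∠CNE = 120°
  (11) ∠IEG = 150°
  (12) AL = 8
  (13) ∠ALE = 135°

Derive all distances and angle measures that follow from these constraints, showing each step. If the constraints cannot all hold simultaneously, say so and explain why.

These constraints are not satisfiable: (1), (2) and (4) already determine NF: by the law of cosines NF² = 10² + 11² − 2·10·11·cos(30°) = 30.47, so NF ≈ 5.52, which contradicts (3) NF = 11. No planar figure meets all of them, so nothing further can be derived.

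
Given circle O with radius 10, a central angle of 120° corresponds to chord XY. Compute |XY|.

Chord = 2(10) sin(60°) = 10*sqrt(3)

10*sqrt(3)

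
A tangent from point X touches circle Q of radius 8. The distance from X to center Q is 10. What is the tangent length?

The tangent, radius, and line from the external point to the center form a right triangle.
The right angle is where the tangent meets the radius.
By the Pythagorean theorem: tangent² + 8² = 10²
tangent² = 100 - 64 = 36
tangent = 6

6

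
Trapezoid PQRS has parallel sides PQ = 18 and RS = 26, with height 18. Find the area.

Area of a trapezoid = (base1 + base2) * height / 2
Area = (18 + 26) * 18 / 2
Area = 44 * 18 / 2
Area = 792 / 2
Area = 396

396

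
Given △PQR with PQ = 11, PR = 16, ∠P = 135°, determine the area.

Area = (1/2) * PQ * PR * sin(P)
Area = (1/2) * 11 * 16 * sin(135°)
Area = (1/2) * 11 * 16 * sqrt(2)/2
Area = 44*sqrt(2)

44*sqrt(2)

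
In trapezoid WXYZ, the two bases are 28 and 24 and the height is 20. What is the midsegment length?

midsegment = (28 + 24) / 2 = 52 / 2 = 26

26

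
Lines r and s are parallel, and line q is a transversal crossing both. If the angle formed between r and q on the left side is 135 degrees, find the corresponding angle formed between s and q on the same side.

When a transversal crosses parallel lines, angles in the same position at each intersection are called corresponding angles.
These are always equal, so the answer is 135 degrees.

135 degrees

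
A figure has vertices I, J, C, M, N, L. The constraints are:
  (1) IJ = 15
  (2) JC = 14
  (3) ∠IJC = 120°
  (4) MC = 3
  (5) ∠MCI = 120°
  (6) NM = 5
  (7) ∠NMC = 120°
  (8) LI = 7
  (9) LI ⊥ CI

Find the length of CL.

Step 1: By the law of cosines on triangle CJI: CI² = 14² + 15² − 2·14·15·cos(120°) = 631, so CI ≈ 25.12.
Step 2: By the law of cosines on triangle CIL: CL² = 25.12² + 7² − 2·25.12·7·cos(90°) = 680, so CL = 2·√170.

Therefore, the length of CL = 2·√170.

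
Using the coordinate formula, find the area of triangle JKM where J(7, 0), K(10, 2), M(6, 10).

Using the Shoelace formula for a triangle:
Area = (1/2)|x0(y1 - y2) + x1(y2 - y0) + x2(y0 - y1)|
Area = (1/2)|7(2 - 10) + 10(10 - 0) + 6(0 - 2)|
Area = (1/2)|-56 + 100 + -12|
Area = (1/2)|32|
Area = (1/2)(32)
Area = 16

16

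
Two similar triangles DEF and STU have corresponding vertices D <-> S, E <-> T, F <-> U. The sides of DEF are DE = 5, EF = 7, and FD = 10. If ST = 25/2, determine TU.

Since the triangles are similar, the ratio of corresponding sides is constant.
Scale factor k = ST / DE = 25/2 / 5 = 5/2
TU = k * EF = 5/2 * 7 = 35/2

35/2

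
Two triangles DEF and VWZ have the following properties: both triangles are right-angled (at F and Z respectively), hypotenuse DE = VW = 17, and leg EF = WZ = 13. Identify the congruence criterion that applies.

The given information provides:
both triangles are right-angled (at F and Z respectively), hypotenuse DE = VW = 17, and leg EF = WZ = 13
This matches the HL congruence theorem.
The hypotenuse and one leg of two right triangles are equal (Hypotenuse-Leg).

HL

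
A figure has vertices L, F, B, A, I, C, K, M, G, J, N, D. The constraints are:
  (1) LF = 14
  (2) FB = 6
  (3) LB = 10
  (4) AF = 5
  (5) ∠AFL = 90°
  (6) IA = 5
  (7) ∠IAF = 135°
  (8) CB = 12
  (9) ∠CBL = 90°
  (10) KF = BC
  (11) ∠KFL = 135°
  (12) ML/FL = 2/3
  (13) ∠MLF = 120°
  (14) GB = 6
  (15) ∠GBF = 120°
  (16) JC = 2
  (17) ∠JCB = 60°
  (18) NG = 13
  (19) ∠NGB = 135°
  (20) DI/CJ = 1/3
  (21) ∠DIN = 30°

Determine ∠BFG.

Step 1: By the law of cosines on triangle FBG: FG² = 6² + 6² − 2·6·6·cos(120°) = 108, so FG = 6·√3.
Step 2: By the inverse law of cosines on triangle BFG: cos(∠BFG) = (6² + (6·√3)² − 6²) / (2·6·6·√3) = 108/124.71 = 0.866, so ∠BFG = 30°.

Therefore, the measure of angle ∠BFG = 30°.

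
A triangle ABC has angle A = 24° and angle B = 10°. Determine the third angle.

angle C = 180 - 24 - 10 = 146 degrees.

146 degrees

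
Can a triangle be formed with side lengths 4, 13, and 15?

Sort the sides: 4, 13, 15.
It suffices to check that the sum of the two smallest exceeds the largest:
4 + 13 = 17 > 15. ✓
Yes, a valid triangle can be formed.

Yes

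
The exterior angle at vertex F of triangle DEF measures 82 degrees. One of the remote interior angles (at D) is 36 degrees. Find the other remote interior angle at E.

angle E = 82 - 36 = 46 degrees (exterior angle theorem).

46 degrees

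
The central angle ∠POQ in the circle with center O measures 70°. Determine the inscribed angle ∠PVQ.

Inscribed angle = 70° / 2 = 35° (inscribed angle theorem).

35°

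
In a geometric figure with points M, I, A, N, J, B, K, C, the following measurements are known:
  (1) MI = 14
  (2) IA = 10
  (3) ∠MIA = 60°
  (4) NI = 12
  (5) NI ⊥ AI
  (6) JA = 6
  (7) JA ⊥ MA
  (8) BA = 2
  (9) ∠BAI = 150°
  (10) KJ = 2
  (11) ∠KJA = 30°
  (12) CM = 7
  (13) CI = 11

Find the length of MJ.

Step 1: By the law of cosines on triangle AIM: AM² = 10² + 14² − 2·10·14·cos(60°) = 156, so AM = 2·√39.
Step 2: By the law of cosines on triangle MAJ: MJ² = (2·√39)² + 6² − 2·2·√39·6·cos(90°) = 192, so MJ = 8·√3.

Therefore, the length of MJ = 8·√3.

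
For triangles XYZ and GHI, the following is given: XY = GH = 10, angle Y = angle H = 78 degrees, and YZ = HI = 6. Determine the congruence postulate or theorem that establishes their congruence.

The given information matches SAS: Two pairs of corresponding sides and the included angle are equal (Side-Angle-Side).

SAS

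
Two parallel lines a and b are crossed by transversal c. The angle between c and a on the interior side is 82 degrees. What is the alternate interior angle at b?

Alternate interior angles are equal: 82 degrees.

82 degrees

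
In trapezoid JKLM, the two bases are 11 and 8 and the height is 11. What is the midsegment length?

The midsegment (median) of a trapezoid connects the midpoints of the non-parallel sides.
Its length is the average of the two bases: (11 + 8) / 2 = 19/2.

19/2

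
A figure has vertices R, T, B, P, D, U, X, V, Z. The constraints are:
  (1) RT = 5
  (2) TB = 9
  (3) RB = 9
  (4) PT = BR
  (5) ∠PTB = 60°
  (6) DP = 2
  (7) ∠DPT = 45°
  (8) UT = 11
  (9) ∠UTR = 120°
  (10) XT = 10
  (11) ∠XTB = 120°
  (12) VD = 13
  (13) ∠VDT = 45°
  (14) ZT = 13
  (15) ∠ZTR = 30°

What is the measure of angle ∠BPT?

From the given relations: PT = BR = 9.
Step 1: By the law of cosines on triangle PTB: PB² = 9² + 9² − 2·9·9·cos(60°) = 81, so PB = 9.
Step 2: By the inverse law of cosines on triangle BPT: cos(∠BPT) = (9² + 9² − 9²) / (2·9·9) = 81/162 = 0.5, so ∠BPT = 60°.

Therefore, the measure of angle ∠BPT = 60°.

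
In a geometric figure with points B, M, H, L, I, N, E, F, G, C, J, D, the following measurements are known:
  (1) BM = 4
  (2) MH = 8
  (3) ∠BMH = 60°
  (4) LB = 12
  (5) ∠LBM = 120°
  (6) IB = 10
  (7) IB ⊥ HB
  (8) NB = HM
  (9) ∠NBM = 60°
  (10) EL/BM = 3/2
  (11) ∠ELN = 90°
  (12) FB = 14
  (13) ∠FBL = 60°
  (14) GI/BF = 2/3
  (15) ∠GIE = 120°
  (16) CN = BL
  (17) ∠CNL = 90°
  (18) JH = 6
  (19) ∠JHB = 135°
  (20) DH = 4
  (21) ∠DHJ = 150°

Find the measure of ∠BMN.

From the given relations: NB = HM = 8.
Step 1: By the law of cosines on triangle MBN: MN² = 4² + 8² − 2·4·8·cos(60°) = 48, so MN = 4·√3.
Step 2: By the inverse law of cosines on triangle BMN: cos(∠BMN) = (4² + (4·√3)² − 8²) / (2·4·4·√3) = 0/55.43 = 0, so ∠BMN = 90°.

Therefore, the measure of angle ∠BMN = 90°.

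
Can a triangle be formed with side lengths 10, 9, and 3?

For three segments to close into a triangle, no single side can be as long as the other two combined.
The longest side is 10, and 3 + 9 = 12 > 10.
A triangle can be formed.

Yes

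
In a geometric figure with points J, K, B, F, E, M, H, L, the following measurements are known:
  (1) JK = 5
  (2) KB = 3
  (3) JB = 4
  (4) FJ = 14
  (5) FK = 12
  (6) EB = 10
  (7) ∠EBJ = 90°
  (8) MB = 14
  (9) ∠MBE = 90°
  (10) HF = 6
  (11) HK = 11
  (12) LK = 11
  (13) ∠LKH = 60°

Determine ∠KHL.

Step 1: By the law of cosines on triangle HKL: HL² = 11² + 11² − 2·11·11·cos(60°) = 121, so HL = 11.
Step 2: By the inverse law of cosines on triangle KHL: cos(∠KHL) = (11² + 11² − 11²) / (2·11·11) = 121/242 = 0.5, so ∠KHL = 60°.

Therefore, the measure of angle ∠KHL = 60°.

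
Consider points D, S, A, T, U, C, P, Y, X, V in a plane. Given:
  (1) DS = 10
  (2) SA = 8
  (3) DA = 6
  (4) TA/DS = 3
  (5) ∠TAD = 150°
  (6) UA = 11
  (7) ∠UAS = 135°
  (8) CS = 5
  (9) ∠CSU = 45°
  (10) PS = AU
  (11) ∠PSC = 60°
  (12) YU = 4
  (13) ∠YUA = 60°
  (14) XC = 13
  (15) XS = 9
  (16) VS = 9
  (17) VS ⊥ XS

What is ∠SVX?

Step 1: By the law of cosines on triangle VSX: VX² = 9² + 9² − 2·9·9·cos(90°) = 162, so VX = 9·√2.
Step 2: By the inverse law of cosines on triangle SVX: cos(∠SVX) = (9² + (9·√2)² − 9²) / (2·9·9·√2) = 162/229.1 = 0.7071, so ∠SVX = 45°.

Therefore, the measure of angle ∠SVX = 45°.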